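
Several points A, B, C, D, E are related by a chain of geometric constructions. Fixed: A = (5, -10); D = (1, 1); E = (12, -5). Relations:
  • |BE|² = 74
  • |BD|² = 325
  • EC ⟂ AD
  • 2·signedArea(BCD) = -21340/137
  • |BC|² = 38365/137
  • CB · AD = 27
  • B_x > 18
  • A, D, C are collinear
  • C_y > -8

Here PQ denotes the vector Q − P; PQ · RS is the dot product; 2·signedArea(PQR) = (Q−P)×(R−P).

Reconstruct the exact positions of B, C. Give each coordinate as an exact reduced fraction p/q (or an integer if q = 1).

1. C_x = 577/137  [A, D, C are collinear ∩ EC ⟂ AD]
2. C_y = -1073/137  [A, D, C are collinear ∩ EC ⟂ AD]
   → C = (577/137, -1073/137)
3. B_x = 19  [2·signedArea(BCD) = -21340/137 ∩ CB · AD = 27]
4. B_y = 0  [2·signedArea(BCD) = -21340/137 ∩ CB · AD = 27]
   → B = (19, 0)

B = (19, 0)
C = (577/137, -1073/137)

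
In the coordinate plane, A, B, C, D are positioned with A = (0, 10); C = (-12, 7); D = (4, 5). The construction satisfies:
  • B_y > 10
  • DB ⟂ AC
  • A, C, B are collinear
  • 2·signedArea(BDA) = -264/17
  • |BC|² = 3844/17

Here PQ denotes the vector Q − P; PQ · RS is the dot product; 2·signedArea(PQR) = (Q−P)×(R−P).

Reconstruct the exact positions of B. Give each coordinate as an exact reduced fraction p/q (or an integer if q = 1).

B = (44/17, 181/17)

1. B_x = 44/17  [A, C, B are collinear ∩ DB ⟂ AC]
2. B_y = 181/17  [A, C, B are collinear ∩ DB ⟂ AC]
   → B = (44/17, 181/17)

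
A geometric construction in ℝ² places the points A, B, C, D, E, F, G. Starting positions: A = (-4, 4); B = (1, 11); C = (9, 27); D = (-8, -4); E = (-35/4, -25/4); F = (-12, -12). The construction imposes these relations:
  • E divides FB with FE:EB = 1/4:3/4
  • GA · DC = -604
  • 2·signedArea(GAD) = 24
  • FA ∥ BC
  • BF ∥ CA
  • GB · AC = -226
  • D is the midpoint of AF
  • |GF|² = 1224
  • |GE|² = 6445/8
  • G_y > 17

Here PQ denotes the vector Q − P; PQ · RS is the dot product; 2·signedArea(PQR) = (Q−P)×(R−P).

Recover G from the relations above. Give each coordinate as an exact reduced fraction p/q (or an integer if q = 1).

G = (6, 18)

1. G_x = 6  [GB · AC = -226 ∩ 2·signedArea(GAD) = 24]
2. G_y = 18  [GB · AC = -226 ∩ 2·signedArea(GAD) = 24]
   → G = (6, 18)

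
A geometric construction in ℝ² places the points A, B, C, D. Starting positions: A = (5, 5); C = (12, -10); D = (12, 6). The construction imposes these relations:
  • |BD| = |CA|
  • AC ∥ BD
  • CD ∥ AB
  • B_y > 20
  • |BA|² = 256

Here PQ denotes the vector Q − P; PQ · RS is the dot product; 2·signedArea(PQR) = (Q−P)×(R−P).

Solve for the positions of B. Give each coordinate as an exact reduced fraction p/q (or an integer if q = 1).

B = (5, 21)

1. B_x = 5  [AC ∥ BD ∩ CD ∥ AB]
2. B_y = 21  [AC ∥ BD ∩ CD ∥ AB]
   → B = (5, 21)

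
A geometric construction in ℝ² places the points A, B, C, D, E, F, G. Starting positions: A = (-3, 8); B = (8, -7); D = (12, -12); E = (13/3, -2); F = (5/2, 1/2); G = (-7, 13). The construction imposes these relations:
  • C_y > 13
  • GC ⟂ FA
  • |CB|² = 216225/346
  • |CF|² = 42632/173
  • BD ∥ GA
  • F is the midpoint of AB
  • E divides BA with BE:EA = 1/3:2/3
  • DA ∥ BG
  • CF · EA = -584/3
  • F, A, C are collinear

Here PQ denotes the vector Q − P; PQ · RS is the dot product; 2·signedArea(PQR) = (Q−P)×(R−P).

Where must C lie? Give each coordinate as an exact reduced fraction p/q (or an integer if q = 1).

C = (-2347/346, 4553/346)

1. C_x = -2347/346  [F, A, C are collinear ∩ GC ⟂ FA]
2. C_y = 4553/346  [F, A, C are collinear ∩ GC ⟂ FA]
   → C = (-2347/346, 4553/346)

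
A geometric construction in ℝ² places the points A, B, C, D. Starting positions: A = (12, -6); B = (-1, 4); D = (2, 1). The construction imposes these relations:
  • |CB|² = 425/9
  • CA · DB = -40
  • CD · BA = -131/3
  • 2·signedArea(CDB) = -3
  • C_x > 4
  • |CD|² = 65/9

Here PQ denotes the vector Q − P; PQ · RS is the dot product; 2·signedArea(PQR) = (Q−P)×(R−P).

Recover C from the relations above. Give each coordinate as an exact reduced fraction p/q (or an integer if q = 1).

C = (13/3, -1/3)

1. C_x = 13/3  [2·signedArea(CDB) = -3 ∩ CD · BA = -131/3]
2. C_y = -1/3  [2·signedArea(CDB) = -3 ∩ CD · BA = -131/3]
   → C = (13/3, -1/3)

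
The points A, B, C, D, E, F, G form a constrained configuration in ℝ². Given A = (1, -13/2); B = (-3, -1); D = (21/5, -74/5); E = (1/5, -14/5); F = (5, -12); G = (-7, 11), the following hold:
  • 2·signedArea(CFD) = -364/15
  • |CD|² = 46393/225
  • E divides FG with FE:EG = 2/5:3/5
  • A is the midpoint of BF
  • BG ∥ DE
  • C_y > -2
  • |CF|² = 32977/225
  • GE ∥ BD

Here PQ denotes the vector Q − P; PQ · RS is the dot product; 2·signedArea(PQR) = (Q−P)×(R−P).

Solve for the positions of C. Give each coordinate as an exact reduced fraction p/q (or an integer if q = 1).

C = (-3/5, -19/15)

1. C_x = -3/5  [line 14/5·x + -4/5·y + 2/3 = 0 ∩ |CD|² = 46393/225]
2. C_y = -19/15  [line 14/5·x + -4/5·y + 2/3 = 0 ∩ |CD|² = 46393/225]
   → C = (-3/5, -19/15)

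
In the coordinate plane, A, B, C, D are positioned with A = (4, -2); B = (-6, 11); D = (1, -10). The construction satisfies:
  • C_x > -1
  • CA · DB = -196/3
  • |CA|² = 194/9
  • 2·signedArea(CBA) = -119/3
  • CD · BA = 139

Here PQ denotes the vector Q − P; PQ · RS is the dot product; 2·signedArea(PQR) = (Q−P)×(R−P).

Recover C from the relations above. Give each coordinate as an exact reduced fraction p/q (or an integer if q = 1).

C = (-1/3, -1/3)

1. C_x = -1/3  [CD · BA = 139 ∩ 2·signedArea(CBA) = -119/3]
2. C_y = -1/3  [CD · BA = 139 ∩ 2·signedArea(CBA) = -119/3]
   → C = (-1/3, -1/3)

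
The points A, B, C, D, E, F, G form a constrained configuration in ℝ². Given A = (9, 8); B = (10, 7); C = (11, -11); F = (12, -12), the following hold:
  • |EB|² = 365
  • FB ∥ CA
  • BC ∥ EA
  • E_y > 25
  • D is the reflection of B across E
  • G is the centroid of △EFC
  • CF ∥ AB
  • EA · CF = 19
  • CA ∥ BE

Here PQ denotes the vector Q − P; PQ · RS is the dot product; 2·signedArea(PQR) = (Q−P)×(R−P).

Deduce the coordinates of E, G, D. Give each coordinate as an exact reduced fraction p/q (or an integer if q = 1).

1. E_x = 8  [BC ∥ EA ∩ CA ∥ BE]
2. E_y = 26  [BC ∥ EA ∩ CA ∥ BE]
   → E = (8, 26)
3. G_x = 31/3  [G is the centroid of △EFC]
4. G_y = 1  [G is the centroid of △EFC]
   → G = (31/3, 1)
5. D_x = 6  [D is the reflection of B across E]
6. D_y = 45  [D is the reflection of B across E]
   → D = (6, 45)

D = (6, 45)
E = (8, 26)
G = (31/3, 1)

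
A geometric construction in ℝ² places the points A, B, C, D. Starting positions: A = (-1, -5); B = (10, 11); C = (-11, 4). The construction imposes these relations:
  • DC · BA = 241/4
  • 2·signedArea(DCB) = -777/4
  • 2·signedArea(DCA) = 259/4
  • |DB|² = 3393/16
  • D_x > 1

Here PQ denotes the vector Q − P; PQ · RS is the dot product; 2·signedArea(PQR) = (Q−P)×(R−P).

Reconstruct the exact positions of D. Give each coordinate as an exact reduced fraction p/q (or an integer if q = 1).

1. D_x = 7/4  [2·signedArea(DCA) = 259/4 ∩ 2·signedArea(DCB) = -777/4]
2. D_y = -1  [2·signedArea(DCA) = 259/4 ∩ 2·signedArea(DCB) = -777/4]
   → D = (7/4, -1)

D = (7/4, -1)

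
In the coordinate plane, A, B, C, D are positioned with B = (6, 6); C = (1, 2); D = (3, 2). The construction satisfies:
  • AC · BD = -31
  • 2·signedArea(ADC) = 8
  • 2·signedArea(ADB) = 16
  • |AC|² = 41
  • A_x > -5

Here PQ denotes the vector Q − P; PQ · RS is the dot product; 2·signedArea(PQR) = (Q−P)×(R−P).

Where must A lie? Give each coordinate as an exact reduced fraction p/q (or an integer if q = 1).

1. A_x = -4  [2·signedArea(ADB) = 16 ∩ AC · BD = -31]
2. A_y = -2  [2·signedArea(ADB) = 16 ∩ AC · BD = -31]
   → A = (-4, -2)

A = (-4, -2)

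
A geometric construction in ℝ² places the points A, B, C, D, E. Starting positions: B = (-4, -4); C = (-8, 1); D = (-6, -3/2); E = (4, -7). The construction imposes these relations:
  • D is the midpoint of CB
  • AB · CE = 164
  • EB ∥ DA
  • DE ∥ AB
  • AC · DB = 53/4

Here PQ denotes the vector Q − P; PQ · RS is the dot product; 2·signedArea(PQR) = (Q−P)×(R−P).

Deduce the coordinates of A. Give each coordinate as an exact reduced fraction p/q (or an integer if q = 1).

A = (-14, 3/2)

1. A_x = -14  [DE ∥ AB ∩ EB ∥ DA]
2. A_y = 3/2  [DE ∥ AB ∩ EB ∥ DA]
   → A = (-14, 3/2)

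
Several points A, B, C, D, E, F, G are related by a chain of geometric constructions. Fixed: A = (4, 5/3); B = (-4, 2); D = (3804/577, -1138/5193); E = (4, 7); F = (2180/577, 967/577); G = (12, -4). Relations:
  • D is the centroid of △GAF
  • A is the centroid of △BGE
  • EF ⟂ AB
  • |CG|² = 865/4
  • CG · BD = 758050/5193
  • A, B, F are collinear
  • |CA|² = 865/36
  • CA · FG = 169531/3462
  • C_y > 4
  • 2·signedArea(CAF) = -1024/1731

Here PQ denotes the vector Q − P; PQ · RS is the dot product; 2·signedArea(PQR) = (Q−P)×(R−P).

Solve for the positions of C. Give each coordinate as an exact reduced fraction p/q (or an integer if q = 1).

1. C_x = 0  [CG · BD = 758050/5193 ∩ 2·signedArea(CAF) = -1024/1731]
2. C_y = 9/2  [CG · BD = 758050/5193 ∩ 2·signedArea(CAF) = -1024/1731]
   → C = (0, 9/2)

C = (0, 9/2)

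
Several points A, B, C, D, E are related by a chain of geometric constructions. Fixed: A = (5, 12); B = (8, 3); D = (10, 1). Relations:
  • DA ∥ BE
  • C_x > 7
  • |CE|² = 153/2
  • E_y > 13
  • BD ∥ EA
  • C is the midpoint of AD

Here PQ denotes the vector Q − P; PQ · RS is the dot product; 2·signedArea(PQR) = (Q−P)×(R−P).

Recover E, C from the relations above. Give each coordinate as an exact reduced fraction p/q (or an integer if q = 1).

1. E_x = 3  [BD ∥ EA ∩ DA ∥ BE]
2. E_y = 14  [BD ∥ EA ∩ DA ∥ BE]
   → E = (3, 14)
3. C_x = 15/2  [C is the midpoint of AD]
4. C_y = 13/2  [C is the midpoint of AD]
   → C = (15/2, 13/2)

C = (15/2, 13/2)
E = (3, 14)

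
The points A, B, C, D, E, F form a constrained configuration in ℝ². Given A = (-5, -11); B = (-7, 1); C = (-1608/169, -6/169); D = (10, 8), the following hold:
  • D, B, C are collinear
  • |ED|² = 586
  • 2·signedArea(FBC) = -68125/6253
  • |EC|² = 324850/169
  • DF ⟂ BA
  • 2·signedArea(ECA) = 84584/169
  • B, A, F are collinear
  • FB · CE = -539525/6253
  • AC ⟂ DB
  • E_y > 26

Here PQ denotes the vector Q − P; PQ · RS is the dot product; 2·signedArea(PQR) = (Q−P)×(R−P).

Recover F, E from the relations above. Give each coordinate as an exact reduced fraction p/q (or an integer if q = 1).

E = (25, 27)
F = (-284/37, 187/37)

1. F_x = -284/37  [B, A, F are collinear ∩ DF ⟂ BA]
2. F_y = 187/37  [B, A, F are collinear ∩ DF ⟂ BA]
   → F = (-284/37, 187/37)
3. E_x = 25  [2·signedArea(ECA) = 84584/169 ∩ FB · CE = -539525/6253]
4. E_y = 27  [2·signedArea(ECA) = 84584/169 ∩ FB · CE = -539525/6253]
   → E = (25, 27)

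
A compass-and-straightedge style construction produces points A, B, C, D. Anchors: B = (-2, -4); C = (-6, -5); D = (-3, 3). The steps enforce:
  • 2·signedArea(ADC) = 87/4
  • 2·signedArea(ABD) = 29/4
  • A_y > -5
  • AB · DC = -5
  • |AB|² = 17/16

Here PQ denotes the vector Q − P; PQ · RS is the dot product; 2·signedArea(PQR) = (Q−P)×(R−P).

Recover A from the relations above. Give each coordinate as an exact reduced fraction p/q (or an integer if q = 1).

A = (-3, -17/4)

1. A_x = -3  [2·signedArea(ABD) = 29/4 ∩ 2·signedArea(ADC) = 87/4]
2. A_y = -17/4  [2·signedArea(ABD) = 29/4 ∩ 2·signedArea(ADC) = 87/4]
   → A = (-3, -17/4)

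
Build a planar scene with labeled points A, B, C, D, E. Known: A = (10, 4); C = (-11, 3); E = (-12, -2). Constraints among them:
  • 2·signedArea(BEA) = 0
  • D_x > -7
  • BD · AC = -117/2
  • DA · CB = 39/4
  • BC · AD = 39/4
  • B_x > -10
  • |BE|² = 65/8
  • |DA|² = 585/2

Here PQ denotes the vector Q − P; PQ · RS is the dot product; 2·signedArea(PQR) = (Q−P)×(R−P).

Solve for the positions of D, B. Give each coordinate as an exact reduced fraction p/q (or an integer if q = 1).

1. B_x = -37/4  [line -6·x + 22·y + -28 = 0 ∩ |BE|² = 65/8]
2. B_y = -5/4  [line -6·x + 22·y + -28 = 0 ∩ |BE|² = 65/8]
   → B = (-37/4, -5/4)
3. D_x = -13/2  [DA · CB = 39/4 ∩ BD · AC = -117/2]
4. D_y = -1/2  [DA · CB = 39/4 ∩ BD · AC = -117/2]
   → D = (-13/2, -1/2)

B = (-37/4, -5/4)
D = (-13/2, -1/2)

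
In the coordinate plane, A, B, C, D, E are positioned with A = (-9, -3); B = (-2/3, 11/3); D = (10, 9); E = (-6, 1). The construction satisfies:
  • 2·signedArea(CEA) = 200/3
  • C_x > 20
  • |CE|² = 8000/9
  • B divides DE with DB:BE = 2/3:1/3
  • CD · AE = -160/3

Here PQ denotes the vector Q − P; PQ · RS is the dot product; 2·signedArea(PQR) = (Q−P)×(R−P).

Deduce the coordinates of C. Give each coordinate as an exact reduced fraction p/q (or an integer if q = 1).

1. C_x = 62/3  [2·signedArea(CEA) = 200/3 ∩ CD · AE = -160/3]
2. C_y = 43/3  [2·signedArea(CEA) = 200/3 ∩ CD · AE = -160/3]
   → C = (62/3, 43/3)

C = (62/3, 43/3)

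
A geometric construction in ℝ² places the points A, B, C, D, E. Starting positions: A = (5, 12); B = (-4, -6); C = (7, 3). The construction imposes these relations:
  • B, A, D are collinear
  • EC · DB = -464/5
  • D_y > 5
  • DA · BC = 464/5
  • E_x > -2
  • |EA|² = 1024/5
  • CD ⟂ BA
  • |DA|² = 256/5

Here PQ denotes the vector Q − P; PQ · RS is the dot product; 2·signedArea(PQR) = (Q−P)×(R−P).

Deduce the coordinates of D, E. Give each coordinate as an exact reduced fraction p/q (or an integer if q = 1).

D = (9/5, 28/5)
E = (-7/5, -4/5)

1. D_x = 9/5  [B, A, D are collinear ∩ CD ⟂ BA]
2. D_y = 28/5  [B, A, D are collinear ∩ CD ⟂ BA]
   → D = (9/5, 28/5)
3. E_x = -7/5  [line 29/5·x + 58/5·y + 87/5 = 0 ∩ |EA|² = 1024/5]
4. E_y = -4/5  [line 29/5·x + 58/5·y + 87/5 = 0 ∩ |EA|² = 1024/5]
   → E = (-7/5, -4/5)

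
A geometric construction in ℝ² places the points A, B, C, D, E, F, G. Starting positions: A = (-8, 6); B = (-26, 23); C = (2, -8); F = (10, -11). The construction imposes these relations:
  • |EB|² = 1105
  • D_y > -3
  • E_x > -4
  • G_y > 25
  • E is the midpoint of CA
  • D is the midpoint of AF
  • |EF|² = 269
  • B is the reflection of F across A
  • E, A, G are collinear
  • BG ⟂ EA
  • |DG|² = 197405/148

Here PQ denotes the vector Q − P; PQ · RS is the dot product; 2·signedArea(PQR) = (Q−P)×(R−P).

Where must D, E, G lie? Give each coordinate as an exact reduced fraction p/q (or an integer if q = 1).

D = (1, -5/2)
E = (-3, -1)
G = (-1637/74, 1907/74)

1. D_x = 1  [D is the midpoint of AF]
2. D_y = -5/2  [D is the midpoint of AF]
   → D = (1, -5/2)
3. E_x = -3  [E is the midpoint of CA]
4. E_y = -1  [E is the midpoint of CA]
   → E = (-3, -1)
5. G_x = -1637/74  [E, A, G are collinear ∩ BG ⟂ EA]
6. G_y = 1907/74  [E, A, G are collinear ∩ BG ⟂ EA]
   → G = (-1637/74, 1907/74)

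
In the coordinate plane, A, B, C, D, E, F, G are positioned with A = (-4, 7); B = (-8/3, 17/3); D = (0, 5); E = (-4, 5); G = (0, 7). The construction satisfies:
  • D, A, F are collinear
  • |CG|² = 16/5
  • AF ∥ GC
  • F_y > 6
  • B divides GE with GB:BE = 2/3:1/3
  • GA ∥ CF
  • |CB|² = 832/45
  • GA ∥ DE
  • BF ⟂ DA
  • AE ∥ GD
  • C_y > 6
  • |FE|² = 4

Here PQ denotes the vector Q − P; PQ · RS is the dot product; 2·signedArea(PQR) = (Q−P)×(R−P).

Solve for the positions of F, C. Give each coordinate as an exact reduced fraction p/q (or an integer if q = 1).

C = (8/5, 31/5)
F = (-12/5, 31/5)

1. F_x = -12/5  [D, A, F are collinear ∩ BF ⟂ DA]
2. F_y = 31/5  [D, A, F are collinear ∩ BF ⟂ DA]
   → F = (-12/5, 31/5)
3. C_x = 8/5  [GA ∥ CF ∩ AF ∥ GC]
4. C_y = 31/5  [GA ∥ CF ∩ AF ∥ GC]
   → C = (8/5, 31/5)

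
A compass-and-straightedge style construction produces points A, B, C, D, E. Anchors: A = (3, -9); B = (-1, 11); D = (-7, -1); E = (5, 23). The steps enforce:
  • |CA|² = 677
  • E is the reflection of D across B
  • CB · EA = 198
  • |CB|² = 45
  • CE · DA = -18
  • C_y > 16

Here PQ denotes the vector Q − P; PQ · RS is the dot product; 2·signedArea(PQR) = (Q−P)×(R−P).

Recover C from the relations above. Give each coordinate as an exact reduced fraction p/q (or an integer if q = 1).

1. C_x = 2  [CB · EA = 198 ∩ CE · DA = -18]
2. C_y = 17  [CB · EA = 198 ∩ CE · DA = -18]
   → C = (2, 17)

C = (2, 17)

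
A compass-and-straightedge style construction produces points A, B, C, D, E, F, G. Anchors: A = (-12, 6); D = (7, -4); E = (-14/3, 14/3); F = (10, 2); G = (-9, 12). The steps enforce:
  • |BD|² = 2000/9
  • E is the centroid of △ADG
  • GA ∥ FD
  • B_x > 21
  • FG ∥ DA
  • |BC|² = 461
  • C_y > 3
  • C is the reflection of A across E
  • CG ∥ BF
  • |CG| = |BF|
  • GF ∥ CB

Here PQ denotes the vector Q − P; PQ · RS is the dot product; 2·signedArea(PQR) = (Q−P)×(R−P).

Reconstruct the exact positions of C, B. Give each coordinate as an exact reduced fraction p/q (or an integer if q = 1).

B = (65/3, -20/3)
C = (8/3, 10/3)

1. C_x = 8/3  [C is the reflection of A across E]
2. C_y = 10/3  [C is the reflection of A across E]
   → C = (8/3, 10/3)
3. B_x = 65/3  [CG ∥ BF ∩ GF ∥ CB]
4. B_y = -20/3  [CG ∥ BF ∩ GF ∥ CB]
   → B = (65/3, -20/3)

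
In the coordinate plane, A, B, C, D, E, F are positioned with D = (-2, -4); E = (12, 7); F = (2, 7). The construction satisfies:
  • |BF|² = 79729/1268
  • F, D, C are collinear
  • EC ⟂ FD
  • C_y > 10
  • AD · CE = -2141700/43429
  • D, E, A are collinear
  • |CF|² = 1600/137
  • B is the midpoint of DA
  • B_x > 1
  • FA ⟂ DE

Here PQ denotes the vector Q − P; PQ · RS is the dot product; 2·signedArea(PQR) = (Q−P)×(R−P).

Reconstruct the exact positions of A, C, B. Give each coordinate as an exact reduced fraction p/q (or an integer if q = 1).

A = (1844/317, 679/317)
B = (605/317, -589/634)
C = (434/137, 1399/137)

1. A_x = 1844/317  [D, E, A are collinear ∩ FA ⟂ DE]
2. A_y = 679/317  [D, E, A are collinear ∩ FA ⟂ DE]
   → A = (1844/317, 679/317)
3. C_x = 434/137  [F, D, C are collinear ∩ EC ⟂ FD]
4. C_y = 1399/137  [F, D, C are collinear ∩ EC ⟂ FD]
   → C = (434/137, 1399/137)
5. B_x = 605/317  [B is the midpoint of DA]
6. B_y = -589/634  [B is the midpoint of DA]
   → B = (605/317, -589/634)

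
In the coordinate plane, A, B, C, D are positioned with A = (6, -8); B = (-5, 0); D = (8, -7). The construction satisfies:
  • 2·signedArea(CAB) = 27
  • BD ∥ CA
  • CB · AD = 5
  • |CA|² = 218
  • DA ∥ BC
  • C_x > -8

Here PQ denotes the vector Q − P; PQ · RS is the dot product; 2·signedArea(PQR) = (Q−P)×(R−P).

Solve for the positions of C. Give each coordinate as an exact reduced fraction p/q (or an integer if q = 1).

1. C_x = -7  [BD ∥ CA ∩ DA ∥ BC]
2. C_y = -1  [BD ∥ CA ∩ DA ∥ BC]
   → C = (-7, -1)

C = (-7, -1)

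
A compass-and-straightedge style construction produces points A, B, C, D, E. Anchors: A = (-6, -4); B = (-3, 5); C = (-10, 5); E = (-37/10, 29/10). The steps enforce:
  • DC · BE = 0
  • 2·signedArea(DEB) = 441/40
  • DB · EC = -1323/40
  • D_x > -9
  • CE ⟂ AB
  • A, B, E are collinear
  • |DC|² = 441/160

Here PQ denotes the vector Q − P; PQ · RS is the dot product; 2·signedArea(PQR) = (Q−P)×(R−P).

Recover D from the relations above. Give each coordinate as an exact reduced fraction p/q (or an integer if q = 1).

D = (-337/40, 179/40)

1. D_x = -337/40  [DC · BE = 0 ∩ 2·signedArea(DEB) = 441/40]
2. D_y = 179/40  [DC · BE = 0 ∩ 2·signedArea(DEB) = 441/40]
   → D = (-337/40, 179/40)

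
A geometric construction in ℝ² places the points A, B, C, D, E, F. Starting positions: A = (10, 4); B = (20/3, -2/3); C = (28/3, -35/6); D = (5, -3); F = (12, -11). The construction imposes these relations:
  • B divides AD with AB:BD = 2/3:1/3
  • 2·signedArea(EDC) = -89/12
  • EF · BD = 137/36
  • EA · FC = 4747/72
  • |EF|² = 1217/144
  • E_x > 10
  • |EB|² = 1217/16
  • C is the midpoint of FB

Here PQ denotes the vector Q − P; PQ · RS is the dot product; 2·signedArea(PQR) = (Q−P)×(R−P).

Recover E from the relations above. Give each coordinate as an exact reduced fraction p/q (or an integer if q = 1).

1. E_x = 32/3  [EA · FC = 4747/72 ∩ 2·signedArea(EDC) = -89/12]
2. E_y = -101/12  [EA · FC = 4747/72 ∩ 2·signedArea(EDC) = -89/12]
   → E = (32/3, -101/12)

E = (32/3, -101/12)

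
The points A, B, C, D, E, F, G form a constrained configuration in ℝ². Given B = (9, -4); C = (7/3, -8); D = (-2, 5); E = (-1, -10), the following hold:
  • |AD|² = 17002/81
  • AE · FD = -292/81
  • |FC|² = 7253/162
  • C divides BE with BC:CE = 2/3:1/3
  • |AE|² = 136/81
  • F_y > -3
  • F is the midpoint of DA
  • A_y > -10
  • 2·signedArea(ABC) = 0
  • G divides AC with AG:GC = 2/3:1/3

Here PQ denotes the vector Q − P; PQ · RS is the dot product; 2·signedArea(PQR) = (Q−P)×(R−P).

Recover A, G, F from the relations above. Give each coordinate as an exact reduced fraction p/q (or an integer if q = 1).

1. A_x = 1/9  [line 4·x + -20/3·y + -188/3 = 0 ∩ |AE|² = 136/81]
2. A_y = -28/3  [line 4·x + -20/3·y + -188/3 = 0 ∩ |AE|² = 136/81]
   → A = (1/9, -28/3)
3. G_x = 43/27  [G divides AC with AG:GC = 2/3:1/3]
4. G_y = -76/9  [G divides AC with AG:GC = 2/3:1/3]
   → G = (43/27, -76/9)
5. F_x = -17/18  [F is the midpoint of DA]
6. F_y = -13/6  [F is the midpoint of DA]
   → F = (-17/18, -13/6)

A = (1/9, -28/3)
F = (-17/18, -13/6)
G = (43/27, -76/9)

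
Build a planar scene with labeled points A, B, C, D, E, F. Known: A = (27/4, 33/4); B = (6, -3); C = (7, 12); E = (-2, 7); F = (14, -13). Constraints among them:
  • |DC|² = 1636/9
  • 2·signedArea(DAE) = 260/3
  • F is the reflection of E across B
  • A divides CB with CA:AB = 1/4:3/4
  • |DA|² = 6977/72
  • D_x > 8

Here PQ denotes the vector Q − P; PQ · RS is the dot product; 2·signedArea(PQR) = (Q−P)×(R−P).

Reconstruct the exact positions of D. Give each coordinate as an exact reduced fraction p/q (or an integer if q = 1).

1. D_x = 9  [line 5/4·x + -35/4·y + -275/12 = 0 ∩ |DA|² = 6977/72]
2. D_y = -4/3  [line 5/4·x + -35/4·y + -275/12 = 0 ∩ |DA|² = 6977/72]
   → D = (9, -4/3)

D = (9, -4/3)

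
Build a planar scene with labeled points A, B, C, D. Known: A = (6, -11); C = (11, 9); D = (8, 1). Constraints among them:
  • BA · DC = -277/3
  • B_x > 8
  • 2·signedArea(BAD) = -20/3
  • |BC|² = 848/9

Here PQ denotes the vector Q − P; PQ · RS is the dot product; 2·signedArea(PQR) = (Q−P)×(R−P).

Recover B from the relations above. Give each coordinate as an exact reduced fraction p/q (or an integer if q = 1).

B = (25/3, -1/3)

1. B_x = 25/3  [BA · DC = -277/3 ∩ 2·signedArea(BAD) = -20/3]
2. B_y = -1/3  [BA · DC = -277/3 ∩ 2·signedArea(BAD) = -20/3]
   → B = (25/3, -1/3)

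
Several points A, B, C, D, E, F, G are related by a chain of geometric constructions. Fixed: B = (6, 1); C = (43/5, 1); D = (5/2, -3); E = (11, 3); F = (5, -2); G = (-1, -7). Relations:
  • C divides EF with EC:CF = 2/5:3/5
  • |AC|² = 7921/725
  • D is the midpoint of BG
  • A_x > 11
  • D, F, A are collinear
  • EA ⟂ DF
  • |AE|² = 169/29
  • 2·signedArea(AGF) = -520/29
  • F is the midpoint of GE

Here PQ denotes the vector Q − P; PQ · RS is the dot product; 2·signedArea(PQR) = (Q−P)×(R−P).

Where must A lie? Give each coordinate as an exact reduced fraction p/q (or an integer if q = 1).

A = (345/29, 22/29)

1. A_x = 345/29  [D, F, A are collinear ∩ EA ⟂ DF]
2. A_y = 22/29  [D, F, A are collinear ∩ EA ⟂ DF]
   → A = (345/29, 22/29)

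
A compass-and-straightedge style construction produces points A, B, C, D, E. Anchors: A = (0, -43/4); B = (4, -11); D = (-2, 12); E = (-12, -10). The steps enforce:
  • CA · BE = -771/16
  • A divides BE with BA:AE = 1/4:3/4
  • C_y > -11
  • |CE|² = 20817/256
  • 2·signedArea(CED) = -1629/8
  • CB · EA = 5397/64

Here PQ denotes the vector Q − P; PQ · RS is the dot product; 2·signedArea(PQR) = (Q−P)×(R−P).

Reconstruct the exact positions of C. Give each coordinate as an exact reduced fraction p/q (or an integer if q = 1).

C = (-3, -169/16)

1. C_x = -3  [2·signedArea(CED) = -1629/8 ∩ CA · BE = -771/16]
2. C_y = -169/16  [2·signedArea(CED) = -1629/8 ∩ CA · BE = -771/16]
   → C = (-3, -169/16)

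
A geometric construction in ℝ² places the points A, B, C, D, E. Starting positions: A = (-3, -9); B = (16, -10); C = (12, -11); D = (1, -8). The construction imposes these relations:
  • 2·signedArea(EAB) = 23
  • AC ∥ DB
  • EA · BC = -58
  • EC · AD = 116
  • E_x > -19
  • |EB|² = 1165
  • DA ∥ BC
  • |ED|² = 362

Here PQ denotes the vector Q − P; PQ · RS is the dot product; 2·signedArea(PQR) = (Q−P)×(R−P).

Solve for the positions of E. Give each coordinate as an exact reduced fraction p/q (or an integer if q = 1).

1. E_x = -18  [2·signedArea(EAB) = 23 ∩ EA · BC = -58]
2. E_y = -7  [2·signedArea(EAB) = 23 ∩ EA · BC = -58]
   → E = (-18, -7)

E = (-18, -7)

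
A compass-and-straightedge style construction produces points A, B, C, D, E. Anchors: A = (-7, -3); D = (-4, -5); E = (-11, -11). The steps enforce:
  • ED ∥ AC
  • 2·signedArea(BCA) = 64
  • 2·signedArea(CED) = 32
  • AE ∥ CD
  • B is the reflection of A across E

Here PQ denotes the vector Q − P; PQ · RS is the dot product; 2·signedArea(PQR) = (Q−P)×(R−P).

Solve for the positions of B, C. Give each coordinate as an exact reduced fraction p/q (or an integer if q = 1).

1. B_x = -15  [B is the reflection of A across E]
2. B_y = -19  [B is the reflection of A across E]
   → B = (-15, -19)
3. C_x = 0  [AE ∥ CD ∩ ED ∥ AC]
4. C_y = 3  [AE ∥ CD ∩ ED ∥ AC]
   → C = (0, 3)

B = (-15, -19)
C = (0, 3)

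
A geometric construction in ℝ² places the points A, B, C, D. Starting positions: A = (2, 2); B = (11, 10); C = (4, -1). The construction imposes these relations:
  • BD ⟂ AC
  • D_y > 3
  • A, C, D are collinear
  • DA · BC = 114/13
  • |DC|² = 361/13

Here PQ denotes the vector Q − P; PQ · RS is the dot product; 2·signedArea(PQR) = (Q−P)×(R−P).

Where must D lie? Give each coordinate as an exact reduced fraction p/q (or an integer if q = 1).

D = (14/13, 44/13)

1. D_x = 14/13  [A, C, D are collinear ∩ BD ⟂ AC]
2. D_y = 44/13  [A, C, D are collinear ∩ BD ⟂ AC]
   → D = (14/13, 44/13)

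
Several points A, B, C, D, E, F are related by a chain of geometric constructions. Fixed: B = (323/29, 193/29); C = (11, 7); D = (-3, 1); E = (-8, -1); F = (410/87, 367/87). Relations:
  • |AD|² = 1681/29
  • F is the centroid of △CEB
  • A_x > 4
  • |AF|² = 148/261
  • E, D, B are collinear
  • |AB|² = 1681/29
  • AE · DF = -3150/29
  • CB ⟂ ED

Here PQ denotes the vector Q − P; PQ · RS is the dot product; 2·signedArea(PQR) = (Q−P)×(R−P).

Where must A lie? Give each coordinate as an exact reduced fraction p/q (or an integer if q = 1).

A = (118/29, 111/29)

1. A_x = 118/29  [line -671/87·x + -280/87·y + 3802/87 = 0 ∩ |AD|² = 1681/29]
2. A_y = 111/29  [line -671/87·x + -280/87·y + 3802/87 = 0 ∩ |AD|² = 1681/29]
   → A = (118/29, 111/29)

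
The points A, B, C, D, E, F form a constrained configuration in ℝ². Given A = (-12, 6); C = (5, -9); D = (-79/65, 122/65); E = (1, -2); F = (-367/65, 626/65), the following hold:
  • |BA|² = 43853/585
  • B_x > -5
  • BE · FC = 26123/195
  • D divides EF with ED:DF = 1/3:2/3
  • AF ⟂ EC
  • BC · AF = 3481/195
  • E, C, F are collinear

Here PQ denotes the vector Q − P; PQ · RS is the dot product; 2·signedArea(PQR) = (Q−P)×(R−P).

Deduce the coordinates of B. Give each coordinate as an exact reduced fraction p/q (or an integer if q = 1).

1. B_x = -274/65  [BC · AF = 3481/195 ∩ BE · FC = 26123/195]
2. B_y = 431/195  [BC · AF = 3481/195 ∩ BE · FC = 26123/195]
   → B = (-274/65, 431/195)

B = (-274/65, 431/195)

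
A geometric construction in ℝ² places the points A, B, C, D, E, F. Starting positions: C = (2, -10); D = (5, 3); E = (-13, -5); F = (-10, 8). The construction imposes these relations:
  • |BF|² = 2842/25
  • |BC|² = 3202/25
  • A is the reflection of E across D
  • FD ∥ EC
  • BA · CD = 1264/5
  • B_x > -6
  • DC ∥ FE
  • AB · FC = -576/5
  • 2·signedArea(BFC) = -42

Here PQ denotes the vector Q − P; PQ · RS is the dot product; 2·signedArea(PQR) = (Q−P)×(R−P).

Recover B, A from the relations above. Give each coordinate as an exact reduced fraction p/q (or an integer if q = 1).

A = (23, 11)
B = (-29/5, -9/5)

1. B_x = -29/5  [line 18·x + 12·y + 126 = 0 ∩ |BF|² = 2842/25]
2. B_y = -9/5  [line 18·x + 12·y + 126 = 0 ∩ |BF|² = 2842/25]
   → B = (-29/5, -9/5)
3. A_x = 23  [BA · CD = 1264/5 ∩ A is the reflection of E across D]
4. A_y = 11  [BA · CD = 1264/5 ∩ A is the reflection of E across D]
   → A = (23, 11)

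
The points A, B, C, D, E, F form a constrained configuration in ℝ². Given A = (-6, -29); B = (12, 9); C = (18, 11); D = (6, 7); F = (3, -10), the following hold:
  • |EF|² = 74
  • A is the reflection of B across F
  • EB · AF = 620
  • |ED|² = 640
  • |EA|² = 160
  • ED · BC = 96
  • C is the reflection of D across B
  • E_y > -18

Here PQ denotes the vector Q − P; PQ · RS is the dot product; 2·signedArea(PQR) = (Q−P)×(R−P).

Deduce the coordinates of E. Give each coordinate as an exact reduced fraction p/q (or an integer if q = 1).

E = (-2, -17)

1. E_x = -2  [EB · AF = 620 ∩ ED · BC = 96]
2. E_y = -17  [EB · AF = 620 ∩ ED · BC = 96]
   → E = (-2, -17)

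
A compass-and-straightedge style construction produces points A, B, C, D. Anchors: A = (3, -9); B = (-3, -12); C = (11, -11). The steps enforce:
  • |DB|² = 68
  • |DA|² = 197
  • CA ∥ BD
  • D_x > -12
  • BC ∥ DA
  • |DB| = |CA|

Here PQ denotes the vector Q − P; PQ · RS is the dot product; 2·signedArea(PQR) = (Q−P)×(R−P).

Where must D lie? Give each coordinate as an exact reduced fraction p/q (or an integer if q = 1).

D = (-11, -10)

1. D_x = -11  [BC ∥ DA ∩ CA ∥ BD]
2. D_y = -10  [BC ∥ DA ∩ CA ∥ BD]
   → D = (-11, -10)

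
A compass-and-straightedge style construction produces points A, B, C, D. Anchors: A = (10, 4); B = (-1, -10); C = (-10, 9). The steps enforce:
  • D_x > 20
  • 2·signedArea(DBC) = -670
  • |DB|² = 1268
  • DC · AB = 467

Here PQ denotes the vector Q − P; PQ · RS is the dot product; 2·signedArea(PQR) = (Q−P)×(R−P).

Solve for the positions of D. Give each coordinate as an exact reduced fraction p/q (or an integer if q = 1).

1. D_x = 21  [2·signedArea(DBC) = -670 ∩ DC · AB = 467]
2. D_y = 18  [2·signedArea(DBC) = -670 ∩ DC · AB = 467]
   → D = (21, 18)

D = (21, 18)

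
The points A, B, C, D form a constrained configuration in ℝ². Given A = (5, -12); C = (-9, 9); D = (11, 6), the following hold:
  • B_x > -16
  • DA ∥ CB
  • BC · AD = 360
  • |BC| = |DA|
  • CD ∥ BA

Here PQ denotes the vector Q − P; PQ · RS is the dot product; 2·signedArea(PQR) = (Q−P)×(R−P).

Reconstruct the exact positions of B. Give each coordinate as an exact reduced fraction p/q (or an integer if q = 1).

1. B_x = -15  [CD ∥ BA ∩ DA ∥ CB]
2. B_y = -9  [CD ∥ BA ∩ DA ∥ CB]
   → B = (-15, -9)

B = (-15, -9)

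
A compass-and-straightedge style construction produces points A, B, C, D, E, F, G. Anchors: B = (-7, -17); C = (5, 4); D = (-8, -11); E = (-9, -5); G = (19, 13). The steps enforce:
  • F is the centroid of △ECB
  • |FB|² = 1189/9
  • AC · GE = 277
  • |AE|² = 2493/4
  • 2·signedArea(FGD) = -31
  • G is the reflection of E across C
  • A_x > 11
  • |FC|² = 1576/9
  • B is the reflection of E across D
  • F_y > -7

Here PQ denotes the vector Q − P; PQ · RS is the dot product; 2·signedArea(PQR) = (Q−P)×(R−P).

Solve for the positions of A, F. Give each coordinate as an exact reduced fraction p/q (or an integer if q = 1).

1. A_x = 12  [line 28·x + 18·y + -489 = 0 ∩ |AE|² = 2493/4]
2. A_y = 17/2  [line 28·x + 18·y + -489 = 0 ∩ |AE|² = 2493/4]
   → A = (12, 17/2)
3. F_x = -11/3  [F is the centroid of △ECB]
4. F_y = -6  [F is the centroid of △ECB]
   → F = (-11/3, -6)

A = (12, 17/2)
F = (-11/3, -6)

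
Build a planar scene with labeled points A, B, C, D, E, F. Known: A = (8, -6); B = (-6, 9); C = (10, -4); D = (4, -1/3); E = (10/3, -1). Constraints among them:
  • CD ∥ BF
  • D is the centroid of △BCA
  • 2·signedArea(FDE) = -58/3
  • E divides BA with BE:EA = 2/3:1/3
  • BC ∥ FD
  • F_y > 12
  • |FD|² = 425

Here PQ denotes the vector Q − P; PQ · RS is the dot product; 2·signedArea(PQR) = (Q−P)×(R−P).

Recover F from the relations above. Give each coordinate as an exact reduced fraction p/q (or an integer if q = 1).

F = (-12, 38/3)

1. F_x = -12  [BC ∥ FD ∩ CD ∥ BF]
2. F_y = 38/3  [BC ∥ FD ∩ CD ∥ BF]
   → F = (-12, 38/3)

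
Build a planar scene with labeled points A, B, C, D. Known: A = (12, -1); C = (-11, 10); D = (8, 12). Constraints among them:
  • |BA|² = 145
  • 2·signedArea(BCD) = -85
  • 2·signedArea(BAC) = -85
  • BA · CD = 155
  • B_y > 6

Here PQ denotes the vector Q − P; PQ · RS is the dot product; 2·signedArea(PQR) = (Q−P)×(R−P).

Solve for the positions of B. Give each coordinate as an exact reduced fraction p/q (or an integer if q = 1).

B = (3, 7)

1. B_x = 3  [2·signedArea(BAC) = -85 ∩ 2·signedArea(BCD) = -85]
2. B_y = 7  [2·signedArea(BAC) = -85 ∩ 2·signedArea(BCD) = -85]
   → B = (3, 7)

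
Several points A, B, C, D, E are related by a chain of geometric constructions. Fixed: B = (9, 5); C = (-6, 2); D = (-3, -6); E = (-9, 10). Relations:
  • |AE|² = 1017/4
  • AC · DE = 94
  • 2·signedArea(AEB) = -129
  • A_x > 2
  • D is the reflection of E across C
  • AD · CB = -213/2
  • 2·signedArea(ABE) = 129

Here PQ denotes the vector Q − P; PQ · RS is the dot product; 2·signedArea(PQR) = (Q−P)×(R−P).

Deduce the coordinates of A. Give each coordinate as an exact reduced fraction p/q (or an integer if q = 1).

A = (3, -1/2)

1. A_x = 3  [2·signedArea(AEB) = -129 ∩ AC · DE = 94]
2. A_y = -1/2  [2·signedArea(AEB) = -129 ∩ AC · DE = 94]
   → A = (3, -1/2)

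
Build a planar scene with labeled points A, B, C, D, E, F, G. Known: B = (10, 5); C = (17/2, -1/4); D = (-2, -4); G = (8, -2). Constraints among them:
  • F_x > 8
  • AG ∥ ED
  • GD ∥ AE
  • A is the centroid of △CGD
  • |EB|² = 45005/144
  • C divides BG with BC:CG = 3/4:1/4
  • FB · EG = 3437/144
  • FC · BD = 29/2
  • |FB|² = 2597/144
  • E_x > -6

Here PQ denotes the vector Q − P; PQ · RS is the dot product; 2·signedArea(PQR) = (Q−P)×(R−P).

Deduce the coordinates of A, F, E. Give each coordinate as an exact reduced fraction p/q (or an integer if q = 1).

1. A_x = 29/6  [A is the centroid of △CGD]
2. A_y = -25/12  [A is the centroid of △CGD]
   → A = (29/6, -25/12)
3. F_x = 53/6  [line 12·x + 9·y + -457/4 = 0 ∩ |FB|² = 2597/144]
4. F_y = 11/12  [line 12·x + 9·y + -457/4 = 0 ∩ |FB|² = 2597/144]
   → F = (53/6, 11/12)
5. E_x = -31/6  [FB · EG = 3437/144 ∩ AG ∥ ED]
6. E_y = -49/12  [FB · EG = 3437/144 ∩ AG ∥ ED]
   → E = (-31/6, -49/12)

A = (29/6, -25/12)
E = (-31/6, -49/12)
F = (53/6, 11/12)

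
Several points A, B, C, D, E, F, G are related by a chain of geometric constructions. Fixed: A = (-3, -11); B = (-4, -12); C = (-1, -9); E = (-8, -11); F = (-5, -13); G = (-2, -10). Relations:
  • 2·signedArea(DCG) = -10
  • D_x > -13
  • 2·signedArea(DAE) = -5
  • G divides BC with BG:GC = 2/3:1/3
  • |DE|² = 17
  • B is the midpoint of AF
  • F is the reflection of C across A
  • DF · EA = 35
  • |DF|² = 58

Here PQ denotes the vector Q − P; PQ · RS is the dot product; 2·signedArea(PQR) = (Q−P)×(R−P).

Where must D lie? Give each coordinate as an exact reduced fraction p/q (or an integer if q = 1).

D = (-12, -10)

1. D_x = -12  [2·signedArea(DCG) = -10 ∩ 2·signedArea(DAE) = -5]
2. D_y = -10  [2·signedArea(DCG) = -10 ∩ 2·signedArea(DAE) = -5]
   → D = (-12, -10)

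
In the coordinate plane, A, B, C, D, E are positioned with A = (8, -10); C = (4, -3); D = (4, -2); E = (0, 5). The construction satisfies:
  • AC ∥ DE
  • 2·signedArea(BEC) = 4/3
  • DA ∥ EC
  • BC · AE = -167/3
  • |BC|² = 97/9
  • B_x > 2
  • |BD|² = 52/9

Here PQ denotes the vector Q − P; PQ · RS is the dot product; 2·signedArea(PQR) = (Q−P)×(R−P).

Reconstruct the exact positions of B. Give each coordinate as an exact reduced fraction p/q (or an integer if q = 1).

1. B_x = 8/3  [2·signedArea(BEC) = 4/3 ∩ BC · AE = -167/3]
2. B_y = 0  [2·signedArea(BEC) = 4/3 ∩ BC · AE = -167/3]
   → B = (8/3, 0)

B = (8/3, 0)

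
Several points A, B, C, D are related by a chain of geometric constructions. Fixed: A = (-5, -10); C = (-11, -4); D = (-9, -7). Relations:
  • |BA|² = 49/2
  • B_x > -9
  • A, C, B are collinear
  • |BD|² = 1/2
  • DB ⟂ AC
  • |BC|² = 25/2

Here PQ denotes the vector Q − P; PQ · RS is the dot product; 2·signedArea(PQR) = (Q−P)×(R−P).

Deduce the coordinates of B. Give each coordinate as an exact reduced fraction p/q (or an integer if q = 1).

B = (-17/2, -13/2)

1. B_x = -17/2  [A, C, B are collinear ∩ DB ⟂ AC]
2. B_y = -13/2  [A, C, B are collinear ∩ DB ⟂ AC]
   → B = (-17/2, -13/2)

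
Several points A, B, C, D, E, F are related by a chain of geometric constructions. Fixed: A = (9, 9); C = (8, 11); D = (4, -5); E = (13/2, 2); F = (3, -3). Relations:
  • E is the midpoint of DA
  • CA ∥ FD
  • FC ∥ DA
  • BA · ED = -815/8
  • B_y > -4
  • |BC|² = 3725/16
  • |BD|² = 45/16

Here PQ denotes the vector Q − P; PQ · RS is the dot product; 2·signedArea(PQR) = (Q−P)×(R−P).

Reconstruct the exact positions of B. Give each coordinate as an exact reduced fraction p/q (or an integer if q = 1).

1. B_x = 13/4  [line 5/2·x + 7·y + 131/8 = 0 ∩ |BD|² = 45/16]
2. B_y = -7/2  [line 5/2·x + 7·y + 131/8 = 0 ∩ |BD|² = 45/16]
   → B = (13/4, -7/2)

B = (13/4, -7/2)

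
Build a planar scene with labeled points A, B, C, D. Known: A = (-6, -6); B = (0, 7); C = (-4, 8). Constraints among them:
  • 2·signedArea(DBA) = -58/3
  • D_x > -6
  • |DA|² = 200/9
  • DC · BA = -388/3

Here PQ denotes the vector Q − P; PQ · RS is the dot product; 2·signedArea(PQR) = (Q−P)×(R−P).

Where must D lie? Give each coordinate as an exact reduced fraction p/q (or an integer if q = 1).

1. D_x = -16/3  [DC · BA = -388/3 ∩ 2·signedArea(DBA) = -58/3]
2. D_y = -4/3  [DC · BA = -388/3 ∩ 2·signedArea(DBA) = -58/3]
   → D = (-16/3, -4/3)

D = (-16/3, -4/3)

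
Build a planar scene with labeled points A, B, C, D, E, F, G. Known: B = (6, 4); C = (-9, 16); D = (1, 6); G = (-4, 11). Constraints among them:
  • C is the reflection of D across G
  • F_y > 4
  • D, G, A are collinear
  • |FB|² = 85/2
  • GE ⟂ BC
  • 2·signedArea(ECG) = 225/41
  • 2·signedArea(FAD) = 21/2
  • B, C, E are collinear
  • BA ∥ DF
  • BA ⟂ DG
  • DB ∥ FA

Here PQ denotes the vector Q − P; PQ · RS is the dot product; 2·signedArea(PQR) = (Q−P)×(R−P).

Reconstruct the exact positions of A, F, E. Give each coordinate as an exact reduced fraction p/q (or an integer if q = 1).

1. A_x = 9/2  [D, G, A are collinear ∩ BA ⟂ DG]
2. A_y = 5/2  [D, G, A are collinear ∩ BA ⟂ DG]
   → A = (9/2, 5/2)
3. F_x = -1/2  [DB ∥ FA ∩ BA ∥ DF]
4. F_y = 9/2  [DB ∥ FA ∩ BA ∥ DF]
   → F = (-1/2, 9/2)
5. E_x = -144/41  [B, C, E are collinear ∩ GE ⟂ BC]
6. E_y = 476/41  [B, C, E are collinear ∩ GE ⟂ BC]
   → E = (-144/41, 476/41)

A = (9/2, 5/2)
E = (-144/41, 476/41)
F = (-1/2, 9/2)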